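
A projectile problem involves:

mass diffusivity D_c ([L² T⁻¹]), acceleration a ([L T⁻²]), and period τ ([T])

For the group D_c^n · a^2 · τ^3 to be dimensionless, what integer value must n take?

-1

Balance the L exponent: (2)·n from D_c, plus 2·(1) + 3·(0) = 2 from the rest, must sum to zero.
2n + 2 = 0, so n = -1.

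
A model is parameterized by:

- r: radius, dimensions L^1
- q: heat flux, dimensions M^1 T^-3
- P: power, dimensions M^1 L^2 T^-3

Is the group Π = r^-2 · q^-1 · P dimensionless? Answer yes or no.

Sum the exponent of each base dimension across the product:
  M: −2·[r]_M − [q]_M + [P]_M = −2·(0) − (1) + (1) = 0
  L: −2·[r]_L − [q]_L + [P]_L = −2·(1) − (0) + (2) = 0
  T: −2·[r]_T − [q]_T + [P]_T = −2·(0) − (-3) + (-3) = 0
  Θ: −2·[r]_Θ − [q]_Θ + [P]_Θ = −2·(0) − (0) + (0) = 0
All base exponents vanish — dimensionless.

yes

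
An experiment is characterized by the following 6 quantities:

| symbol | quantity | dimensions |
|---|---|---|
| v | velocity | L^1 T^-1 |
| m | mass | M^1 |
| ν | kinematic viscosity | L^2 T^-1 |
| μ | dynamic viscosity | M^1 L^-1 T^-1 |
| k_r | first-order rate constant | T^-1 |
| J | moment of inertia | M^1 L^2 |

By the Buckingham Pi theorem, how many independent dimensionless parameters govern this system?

3

There are 6 variables and 3 base dimensions (M, L, T).
The dimension matrix has rank 3.
Independent dimensionless groups: 6 − 3 = 3.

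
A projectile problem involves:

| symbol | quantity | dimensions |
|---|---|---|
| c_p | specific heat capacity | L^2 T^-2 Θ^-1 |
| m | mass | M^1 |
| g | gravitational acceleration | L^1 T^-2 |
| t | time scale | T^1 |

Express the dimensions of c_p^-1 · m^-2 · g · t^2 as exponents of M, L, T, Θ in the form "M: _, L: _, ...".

M: -2, L: -1, T: 2, Θ: 1

Collect each base-dimension exponent across the product:
  M: −(0) − 2·(1) + (0) + 2·(0) = -2
  L: −(2) − 2·(0) + (1) + 2·(0) = -1
  T: −(-2) − 2·(0) + (-2) + 2·(1) = 2
  Θ: −(-1) − 2·(0) + (0) + 2·(0) = 1
So the dimensions are [M⁻² L⁻¹ T² Θ].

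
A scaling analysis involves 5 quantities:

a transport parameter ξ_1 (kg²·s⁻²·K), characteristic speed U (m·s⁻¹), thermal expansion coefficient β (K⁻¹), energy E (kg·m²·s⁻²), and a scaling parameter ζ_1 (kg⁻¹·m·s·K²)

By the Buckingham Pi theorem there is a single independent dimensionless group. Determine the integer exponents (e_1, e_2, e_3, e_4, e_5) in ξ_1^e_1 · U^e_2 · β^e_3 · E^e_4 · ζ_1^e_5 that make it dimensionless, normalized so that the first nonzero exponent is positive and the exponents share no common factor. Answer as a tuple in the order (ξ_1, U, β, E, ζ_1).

(1, 1, 3, -1, 1)

M: e_1·(2) + e_2·(0) + e_3·(0) + e_4·(1) + e_5·(-1) = 0
L: e_1·(0) + e_2·(1) + e_3·(0) + e_4·(2) + e_5·(1) = 0
T: e_1·(-2) + e_2·(-1) + e_3·(0) + e_4·(-2) + e_5·(1) = 0
Θ: e_1·(1) + e_2·(0) + e_3·(-1) + e_4·(0) + e_5·(2) = 0
Solving this homogeneous linear system for the smallest-integer solution (first nonzero entry positive) gives (1, 1, 3, -1, 1).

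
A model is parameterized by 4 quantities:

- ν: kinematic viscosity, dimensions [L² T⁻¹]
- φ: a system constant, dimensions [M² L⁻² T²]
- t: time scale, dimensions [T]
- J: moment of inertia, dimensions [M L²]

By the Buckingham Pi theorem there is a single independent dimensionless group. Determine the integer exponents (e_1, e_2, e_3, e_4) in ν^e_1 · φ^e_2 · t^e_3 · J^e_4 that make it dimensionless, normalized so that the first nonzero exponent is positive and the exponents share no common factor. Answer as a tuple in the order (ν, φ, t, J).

M: e_1·(0) + e_2·(2) + e_3·(0) + e_4·(1) = 0
L: e_1·(2) + e_2·(-2) + e_3·(0) + e_4·(2) = 0
T: e_1·(-1) + e_2·(2) + e_3·(1) + e_4·(0) = 0
Solving this homogeneous linear system for the smallest-integer solution (first nonzero entry positive) gives (3, 1, 1, -2).

(3, 1, 1, -2)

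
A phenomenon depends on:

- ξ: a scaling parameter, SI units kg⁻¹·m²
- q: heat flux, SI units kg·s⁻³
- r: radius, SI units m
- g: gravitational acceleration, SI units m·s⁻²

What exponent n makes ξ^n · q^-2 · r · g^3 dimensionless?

Balance the M exponent: (-1)·n from ξ, plus −2·(1) + (0) + 3·(0) = -2 from the rest, must sum to zero.
−n − 2 = 0, so n = -2.

-2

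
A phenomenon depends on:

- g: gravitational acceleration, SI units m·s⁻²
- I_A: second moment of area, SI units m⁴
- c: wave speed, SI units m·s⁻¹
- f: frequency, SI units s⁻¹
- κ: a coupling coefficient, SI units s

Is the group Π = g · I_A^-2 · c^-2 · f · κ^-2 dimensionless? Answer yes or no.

Sum the exponent of each base dimension across the product:
  L: [g]_L − 2·[I_A]_L − 2·[c]_L + [f]_L − 2·[κ]_L = (1) − 2·(4) − 2·(1) + (0) − 2·(0) = -9
  T: [g]_T − 2·[I_A]_T − 2·[c]_T + [f]_T − 2·[κ]_T = (-2) − 2·(0) − 2·(-1) + (-1) − 2·(1) = -3
Net dimensions [L⁻⁹ T⁻³] ≠ [1] — not dimensionless.

no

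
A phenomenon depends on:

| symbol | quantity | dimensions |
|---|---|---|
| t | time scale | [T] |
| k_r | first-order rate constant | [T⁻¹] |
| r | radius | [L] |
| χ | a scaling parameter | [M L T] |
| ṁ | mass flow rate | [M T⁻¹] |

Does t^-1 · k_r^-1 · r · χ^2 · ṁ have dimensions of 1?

Sum the exponent of each base dimension across the product:
  M: −[t]_M − [k_r]_M + [r]_M + 2·[χ]_M + [ṁ]_M = −(0) − (0) + (0) + 2·(1) + (1) = 3
  L: −[t]_L − [k_r]_L + [r]_L + 2·[χ]_L + [ṁ]_L = −(0) − (0) + (1) + 2·(1) + (0) = 3
  T: −[t]_T − [k_r]_T + [r]_T + 2·[χ]_T + [ṁ]_T = −(1) − (-1) + (0) + 2·(1) + (-1) = 1
Net dimensions [M³ L³ T] ≠ [1] — not dimensionless.

no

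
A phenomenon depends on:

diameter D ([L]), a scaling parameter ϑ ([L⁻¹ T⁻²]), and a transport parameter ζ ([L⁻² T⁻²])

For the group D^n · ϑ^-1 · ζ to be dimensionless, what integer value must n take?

1

Balance the L exponent: (1)·n from D, plus −(-1) + (-2) = -1 from the rest, must sum to zero.
n − 1 = 0, so n = 1.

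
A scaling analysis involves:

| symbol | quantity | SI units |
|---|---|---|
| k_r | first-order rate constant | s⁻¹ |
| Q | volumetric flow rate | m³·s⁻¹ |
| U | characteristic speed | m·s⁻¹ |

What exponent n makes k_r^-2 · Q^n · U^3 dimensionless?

-1

Balance the L exponent: (3)·n from Q, plus −2·(0) + 3·(1) = 3 from the rest, must sum to zero.
3n + 3 = 0, so n = -1.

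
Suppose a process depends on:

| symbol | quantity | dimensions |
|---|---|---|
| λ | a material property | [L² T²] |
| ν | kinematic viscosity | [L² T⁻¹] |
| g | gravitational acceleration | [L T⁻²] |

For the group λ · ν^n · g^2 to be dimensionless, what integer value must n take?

-2

Balance the L exponent: (2)·n from ν, plus (2) + 2·(1) = 4 from the rest, must sum to zero.
2n + 4 = 0, so n = -2.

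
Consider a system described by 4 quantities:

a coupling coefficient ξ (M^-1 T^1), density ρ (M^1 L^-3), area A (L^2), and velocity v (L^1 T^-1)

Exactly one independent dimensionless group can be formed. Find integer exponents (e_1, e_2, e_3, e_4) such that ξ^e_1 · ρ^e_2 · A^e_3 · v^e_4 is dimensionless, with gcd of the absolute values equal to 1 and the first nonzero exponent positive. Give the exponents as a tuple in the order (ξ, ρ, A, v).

(1, 1, 1, 1)

M: e_1·(-1) + e_2·(1) + e_3·(0) + e_4·(0) = 0
L: e_1·(0) + e_2·(-3) + e_3·(2) + e_4·(1) = 0
T: e_1·(1) + e_2·(0) + e_3·(0) + e_4·(-1) = 0
Solving this homogeneous linear system for the smallest-integer solution (first nonzero entry positive) gives (1, 1, 1, 1).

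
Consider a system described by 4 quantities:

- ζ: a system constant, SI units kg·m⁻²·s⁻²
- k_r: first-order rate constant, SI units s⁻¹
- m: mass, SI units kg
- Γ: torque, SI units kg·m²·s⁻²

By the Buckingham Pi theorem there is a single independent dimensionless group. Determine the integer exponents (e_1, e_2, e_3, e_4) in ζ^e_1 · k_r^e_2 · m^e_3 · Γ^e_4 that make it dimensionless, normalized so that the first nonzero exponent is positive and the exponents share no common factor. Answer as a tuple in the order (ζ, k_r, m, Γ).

(1, -4, -2, 1)

M: e_1·(1) + e_2·(0) + e_3·(1) + e_4·(1) = 0
L: e_1·(-2) + e_2·(0) + e_3·(0) + e_4·(2) = 0
T: e_1·(-2) + e_2·(-1) + e_3·(0) + e_4·(-2) = 0
Solving this homogeneous linear system for the smallest-integer solution (first nonzero entry positive) gives (1, -4, -2, 1).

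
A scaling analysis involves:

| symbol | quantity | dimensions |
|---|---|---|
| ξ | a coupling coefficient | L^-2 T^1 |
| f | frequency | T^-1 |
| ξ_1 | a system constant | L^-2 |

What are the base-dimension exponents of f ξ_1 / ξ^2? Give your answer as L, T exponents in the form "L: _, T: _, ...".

Collect each base-dimension exponent across the product:
  L: −2·(-2) + (0) + (-2) = 2
  T: −2·(1) + (-1) + (0) = -3
So the dimensions are [L² T⁻³].

L: 2, T: -3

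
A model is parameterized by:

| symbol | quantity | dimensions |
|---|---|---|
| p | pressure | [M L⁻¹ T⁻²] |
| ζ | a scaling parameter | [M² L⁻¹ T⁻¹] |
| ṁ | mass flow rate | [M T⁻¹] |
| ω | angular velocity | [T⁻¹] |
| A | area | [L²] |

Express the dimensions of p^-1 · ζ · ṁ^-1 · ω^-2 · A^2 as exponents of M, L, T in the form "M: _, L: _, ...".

Collect each base-dimension exponent across the product:
  M: −(1) + (2) − (1) − 2·(0) + 2·(0) = 0
  L: −(-1) + (-1) − (0) − 2·(0) + 2·(2) = 4
  T: −(-2) + (-1) − (-1) − 2·(-1) + 2·(0) = 4
So the dimensions are [L⁴ T⁴].

M: 0, L: 4, T: 4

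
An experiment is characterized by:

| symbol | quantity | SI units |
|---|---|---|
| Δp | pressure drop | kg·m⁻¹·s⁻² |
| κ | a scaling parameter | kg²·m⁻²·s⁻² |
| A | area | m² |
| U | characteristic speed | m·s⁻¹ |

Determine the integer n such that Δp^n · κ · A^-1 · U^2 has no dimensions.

-2

Balance the M exponent: (1)·n from Δp, plus (2) − (0) + 2·(0) = 2 from the rest, must sum to zero.
n + 2 = 0, so n = -2.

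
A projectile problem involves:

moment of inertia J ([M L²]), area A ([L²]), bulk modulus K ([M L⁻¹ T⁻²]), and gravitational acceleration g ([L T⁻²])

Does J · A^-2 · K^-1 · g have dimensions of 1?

Sum the exponent of each base dimension across the product:
  M: [J]_M − 2·[A]_M − [K]_M + [g]_M = (1) − 2·(0) − (1) + (0) = 0
  L: [J]_L − 2·[A]_L − [K]_L + [g]_L = (2) − 2·(2) − (-1) + (1) = 0
  T: [J]_T − 2·[A]_T − [K]_T + [g]_T = (0) − 2·(0) − (-2) + (-2) = 0
All base exponents vanish — dimensionless.

yes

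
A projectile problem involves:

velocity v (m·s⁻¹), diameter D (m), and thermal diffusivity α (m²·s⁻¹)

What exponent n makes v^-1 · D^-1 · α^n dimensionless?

Balance the L exponent: (2)·n from α, plus −(1) − (1) = -2 from the rest, must sum to zero.
2n − 2 = 0, so n = 1.

1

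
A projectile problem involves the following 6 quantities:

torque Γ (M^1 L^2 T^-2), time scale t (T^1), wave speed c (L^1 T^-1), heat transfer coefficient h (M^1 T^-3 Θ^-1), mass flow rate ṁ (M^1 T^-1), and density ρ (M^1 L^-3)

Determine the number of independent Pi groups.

There are 6 variables and 4 base dimensions (M, L, T, Θ).
The dimension matrix has rank 4.
Independent dimensionless groups: 6 − 4 = 2.

2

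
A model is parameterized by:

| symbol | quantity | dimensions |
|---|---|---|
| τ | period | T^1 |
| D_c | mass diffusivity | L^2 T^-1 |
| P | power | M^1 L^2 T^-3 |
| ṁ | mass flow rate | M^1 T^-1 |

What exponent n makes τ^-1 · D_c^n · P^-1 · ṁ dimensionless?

Balance the L exponent: (2)·n from D_c, plus −(0) − (2) + (0) = -2 from the rest, must sum to zero.
2n − 2 = 0, so n = 1.

1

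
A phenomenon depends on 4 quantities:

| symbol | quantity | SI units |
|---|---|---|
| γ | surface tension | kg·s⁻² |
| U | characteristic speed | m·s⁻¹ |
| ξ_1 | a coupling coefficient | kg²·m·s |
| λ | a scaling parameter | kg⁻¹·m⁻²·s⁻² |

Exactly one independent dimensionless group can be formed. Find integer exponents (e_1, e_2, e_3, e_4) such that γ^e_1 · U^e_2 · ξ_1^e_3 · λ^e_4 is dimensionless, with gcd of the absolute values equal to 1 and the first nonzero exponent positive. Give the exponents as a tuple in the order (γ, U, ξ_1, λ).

(1, -1, -1, -1)

M: e_1·(1) + e_2·(0) + e_3·(2) + e_4·(-1) = 0
L: e_1·(0) + e_2·(1) + e_3·(1) + e_4·(-2) = 0
T: e_1·(-2) + e_2·(-1) + e_3·(1) + e_4·(-2) = 0
Solving this homogeneous linear system for the smallest-integer solution (first nonzero entry positive) gives (1, -1, -1, -1).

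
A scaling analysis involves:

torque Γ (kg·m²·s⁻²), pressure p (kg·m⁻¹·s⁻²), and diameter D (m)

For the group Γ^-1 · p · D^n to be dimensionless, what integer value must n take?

3

Balance the L exponent: (1)·n from D, plus −(2) + (-1) = -3 from the rest, must sum to zero.
n − 3 = 0, so n = 3.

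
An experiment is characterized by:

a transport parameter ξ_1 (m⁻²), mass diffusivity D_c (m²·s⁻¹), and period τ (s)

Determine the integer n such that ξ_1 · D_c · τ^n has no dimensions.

1

Balance the T exponent: (1)·n from τ, plus (0) + (-1) = -1 from the rest, must sum to zero.
n − 1 = 0, so n = 1.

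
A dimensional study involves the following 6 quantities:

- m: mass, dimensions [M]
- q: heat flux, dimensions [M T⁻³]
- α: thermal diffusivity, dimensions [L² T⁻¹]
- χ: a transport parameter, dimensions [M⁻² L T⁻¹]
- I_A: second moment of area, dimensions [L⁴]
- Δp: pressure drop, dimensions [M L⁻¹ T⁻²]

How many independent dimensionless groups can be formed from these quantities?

There are 6 variables and 3 base dimensions (M, L, T).
The dimension matrix has rank 3.
Independent dimensionless groups: 6 − 3 = 3.

3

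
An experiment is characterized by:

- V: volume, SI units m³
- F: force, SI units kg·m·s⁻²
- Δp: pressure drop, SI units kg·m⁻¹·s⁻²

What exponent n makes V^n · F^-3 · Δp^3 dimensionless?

2

Balance the L exponent: (3)·n from V, plus −3·(1) + 3·(-1) = -6 from the rest, must sum to zero.
3n − 6 = 0, so n = 2.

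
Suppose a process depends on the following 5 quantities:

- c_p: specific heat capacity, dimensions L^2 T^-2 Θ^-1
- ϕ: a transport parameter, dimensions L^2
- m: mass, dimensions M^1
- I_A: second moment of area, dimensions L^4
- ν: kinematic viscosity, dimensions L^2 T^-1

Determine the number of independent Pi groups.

1

There are 5 variables and 4 base dimensions (M, L, T, Θ).
The dimension matrix has rank 4.
Independent dimensionless groups: 5 − 4 = 1.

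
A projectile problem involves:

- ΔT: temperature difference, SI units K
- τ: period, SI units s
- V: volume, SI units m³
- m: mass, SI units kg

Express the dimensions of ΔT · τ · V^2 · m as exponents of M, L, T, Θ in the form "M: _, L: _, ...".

Collect each base-dimension exponent across the product:
  M: (0) + (0) + 2·(0) + (1) = 1
  L: (0) + (0) + 2·(3) + (0) = 6
  T: (0) + (1) + 2·(0) + (0) = 1
  Θ: (1) + (0) + 2·(0) + (0) = 1
So the dimensions are [M L⁶ T Θ].

M: 1, L: 6, T: 1, Θ: 1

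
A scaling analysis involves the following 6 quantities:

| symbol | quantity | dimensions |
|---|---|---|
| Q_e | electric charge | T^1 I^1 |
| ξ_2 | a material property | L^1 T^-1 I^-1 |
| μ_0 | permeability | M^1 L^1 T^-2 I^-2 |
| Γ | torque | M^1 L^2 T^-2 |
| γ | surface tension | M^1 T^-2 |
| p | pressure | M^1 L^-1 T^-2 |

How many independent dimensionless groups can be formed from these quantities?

2

There are 6 variables and 4 base dimensions (M, L, T, I).
The dimension matrix has rank 4.
Independent dimensionless groups: 6 − 4 = 2.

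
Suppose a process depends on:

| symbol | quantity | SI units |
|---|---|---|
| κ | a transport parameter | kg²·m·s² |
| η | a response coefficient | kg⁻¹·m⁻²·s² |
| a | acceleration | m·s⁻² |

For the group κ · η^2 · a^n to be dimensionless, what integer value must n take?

3

Balance the L exponent: (1)·n from a, plus (1) + 2·(-2) = -3 from the rest, must sum to zero.
n − 3 = 0, so n = 3.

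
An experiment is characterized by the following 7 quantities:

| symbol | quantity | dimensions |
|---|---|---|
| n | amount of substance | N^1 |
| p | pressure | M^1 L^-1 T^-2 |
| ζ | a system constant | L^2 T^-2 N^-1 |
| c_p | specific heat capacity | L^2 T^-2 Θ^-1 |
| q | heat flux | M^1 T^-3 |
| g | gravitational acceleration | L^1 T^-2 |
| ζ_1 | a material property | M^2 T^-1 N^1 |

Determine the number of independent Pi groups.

2

There are 7 variables and 5 base dimensions (M, L, T, Θ, N).
The dimension matrix has rank 5.
Independent dimensionless groups: 7 − 5 = 2.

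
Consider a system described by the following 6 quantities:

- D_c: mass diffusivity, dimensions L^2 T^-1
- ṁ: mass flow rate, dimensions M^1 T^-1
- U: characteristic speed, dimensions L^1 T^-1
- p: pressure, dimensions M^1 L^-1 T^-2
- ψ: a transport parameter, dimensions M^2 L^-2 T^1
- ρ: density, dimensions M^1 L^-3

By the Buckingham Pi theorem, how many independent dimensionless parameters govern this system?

There are 6 variables and 3 base dimensions (M, L, T).
The dimension matrix has rank 3.
Independent dimensionless groups: 6 − 3 = 3.

3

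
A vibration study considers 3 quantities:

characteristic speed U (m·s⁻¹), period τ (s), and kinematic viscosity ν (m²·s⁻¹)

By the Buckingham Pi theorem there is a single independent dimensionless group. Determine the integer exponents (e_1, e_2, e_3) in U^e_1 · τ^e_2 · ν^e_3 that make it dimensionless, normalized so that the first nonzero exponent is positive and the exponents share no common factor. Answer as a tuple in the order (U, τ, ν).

L: e_1·(1) + e_2·(0) + e_3·(2) = 0
T: e_1·(-1) + e_2·(1) + e_3·(-1) = 0
Solving this homogeneous linear system for the smallest-integer solution (first nonzero entry positive) gives (2, 1, -1).

(2, 1, -1)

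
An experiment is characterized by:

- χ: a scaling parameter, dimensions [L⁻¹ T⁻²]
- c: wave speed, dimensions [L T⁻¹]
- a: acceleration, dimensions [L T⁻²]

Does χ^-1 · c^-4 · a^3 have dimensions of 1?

Sum the exponent of each base dimension across the product:
  L: −[χ]_L − 4·[c]_L + 3·[a]_L = −(-1) − 4·(1) + 3·(1) = 0
  T: −[χ]_T − 4·[c]_T + 3·[a]_T = −(-2) − 4·(-1) + 3·(-2) = 0
All base exponents vanish — dimensionless.

yes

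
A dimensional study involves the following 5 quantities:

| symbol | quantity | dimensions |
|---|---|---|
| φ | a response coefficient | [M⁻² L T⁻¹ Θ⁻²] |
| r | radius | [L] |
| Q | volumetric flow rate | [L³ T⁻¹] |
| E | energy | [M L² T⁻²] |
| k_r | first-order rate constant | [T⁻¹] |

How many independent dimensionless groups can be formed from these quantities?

There are 5 variables and 4 base dimensions (M, L, T, Θ).
The dimension matrix has rank 4.
Independent dimensionless groups: 5 − 4 = 1.

1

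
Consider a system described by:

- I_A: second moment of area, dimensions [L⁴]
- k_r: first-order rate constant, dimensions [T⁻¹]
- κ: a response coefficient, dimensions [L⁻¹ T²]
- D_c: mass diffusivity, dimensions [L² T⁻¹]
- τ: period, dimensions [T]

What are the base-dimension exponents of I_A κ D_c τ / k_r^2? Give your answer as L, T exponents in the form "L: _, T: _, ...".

Collect each base-dimension exponent across the product:
  L: (4) − 2·(0) + (-1) + (2) + (0) = 5
  T: (0) − 2·(-1) + (2) + (-1) + (1) = 4
So the dimensions are [L⁵ T⁴].

L: 5, T: 4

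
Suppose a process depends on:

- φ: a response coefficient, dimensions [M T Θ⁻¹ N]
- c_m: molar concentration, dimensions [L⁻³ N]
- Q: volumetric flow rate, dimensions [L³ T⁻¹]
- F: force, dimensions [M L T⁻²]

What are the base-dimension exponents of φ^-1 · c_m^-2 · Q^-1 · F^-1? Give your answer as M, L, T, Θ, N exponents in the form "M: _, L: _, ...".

Collect each base-dimension exponent across the product:
  M: −(1) − 2·(0) − (0) − (1) = -2
  L: −(0) − 2·(-3) − (3) − (1) = 2
  T: −(1) − 2·(0) − (-1) − (-2) = 2
  Θ: −(-1) − 2·(0) − (0) − (0) = 1
  N: −(1) − 2·(1) − (0) − (0) = -3
So the dimensions are [M⁻² L² T² Θ N⁻³].

M: -2, L: 2, T: 2, Θ: 1, N: -3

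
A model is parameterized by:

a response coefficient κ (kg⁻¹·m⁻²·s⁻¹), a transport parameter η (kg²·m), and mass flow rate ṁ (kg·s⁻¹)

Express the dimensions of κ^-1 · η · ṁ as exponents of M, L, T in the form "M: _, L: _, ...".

Collect each base-dimension exponent across the product:
  M: −(-1) + (2) + (1) = 4
  L: −(-2) + (1) + (0) = 3
  T: −(-1) + (0) + (-1) = 0
So the dimensions are [M⁴ L³].

M: 4, L: 3, T: 0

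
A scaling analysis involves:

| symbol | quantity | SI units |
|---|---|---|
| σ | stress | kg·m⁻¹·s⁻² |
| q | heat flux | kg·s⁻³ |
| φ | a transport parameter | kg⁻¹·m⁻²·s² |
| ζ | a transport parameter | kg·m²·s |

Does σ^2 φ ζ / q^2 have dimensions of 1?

no

Sum the exponent of each base dimension across the product:
  M: 2·[σ]_M − 2·[q]_M + [φ]_M + [ζ]_M = 2·(1) − 2·(1) + (-1) + (1) = 0
  L: 2·[σ]_L − 2·[q]_L + [φ]_L + [ζ]_L = 2·(-1) − 2·(0) + (-2) + (2) = -2
  T: 2·[σ]_T − 2·[q]_T + [φ]_T + [ζ]_T = 2·(-2) − 2·(-3) + (2) + (1) = 5
Net dimensions [L⁻² T⁵] ≠ [1] — not dimensionless.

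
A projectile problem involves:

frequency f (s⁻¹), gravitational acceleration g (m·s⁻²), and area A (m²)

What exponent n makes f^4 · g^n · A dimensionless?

-2

Balance the L exponent: (1)·n from g, plus 4·(0) + (2) = 2 from the rest, must sum to zero.
n + 2 = 0, so n = -2.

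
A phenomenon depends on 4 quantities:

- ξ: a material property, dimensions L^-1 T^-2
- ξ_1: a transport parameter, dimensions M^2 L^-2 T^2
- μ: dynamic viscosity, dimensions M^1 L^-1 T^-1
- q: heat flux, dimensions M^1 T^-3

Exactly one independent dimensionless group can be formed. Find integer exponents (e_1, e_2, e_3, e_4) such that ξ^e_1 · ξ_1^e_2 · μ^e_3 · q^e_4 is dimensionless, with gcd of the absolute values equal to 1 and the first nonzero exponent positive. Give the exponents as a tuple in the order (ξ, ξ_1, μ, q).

M: e_1·(0) + e_2·(2) + e_3·(1) + e_4·(1) = 0
L: e_1·(-1) + e_2·(-2) + e_3·(-1) + e_4·(0) = 0
T: e_1·(-2) + e_2·(2) + e_3·(-1) + e_4·(-3) = 0
Solving this homogeneous linear system for the smallest-integer solution (first nonzero entry positive) gives (1, 1, -3, 1).

(1, 1, -3, 1)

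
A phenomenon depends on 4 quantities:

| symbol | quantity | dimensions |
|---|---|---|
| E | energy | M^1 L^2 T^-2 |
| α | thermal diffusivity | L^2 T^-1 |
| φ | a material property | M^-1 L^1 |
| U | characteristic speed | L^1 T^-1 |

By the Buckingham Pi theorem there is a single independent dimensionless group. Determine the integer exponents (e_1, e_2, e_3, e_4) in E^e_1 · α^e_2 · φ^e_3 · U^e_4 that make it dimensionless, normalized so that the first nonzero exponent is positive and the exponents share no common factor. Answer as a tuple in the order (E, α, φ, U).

(1, -1, 1, -1)

M: e_1·(1) + e_2·(0) + e_3·(-1) + e_4·(0) = 0
L: e_1·(2) + e_2·(2) + e_3·(1) + e_4·(1) = 0
T: e_1·(-2) + e_2·(-1) + e_3·(0) + e_4·(-1) = 0
Solving this homogeneous linear system for the smallest-integer solution (first nonzero entry positive) gives (1, -1, 1, -1).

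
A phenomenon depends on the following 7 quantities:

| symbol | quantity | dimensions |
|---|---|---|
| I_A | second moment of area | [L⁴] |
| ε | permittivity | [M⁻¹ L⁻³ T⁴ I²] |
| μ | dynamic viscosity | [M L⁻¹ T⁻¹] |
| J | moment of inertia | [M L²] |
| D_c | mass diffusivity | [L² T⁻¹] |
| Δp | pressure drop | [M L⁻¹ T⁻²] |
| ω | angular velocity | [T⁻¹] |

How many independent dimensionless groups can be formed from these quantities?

3

There are 7 variables and 4 base dimensions (M, L, T, I).
The dimension matrix has rank 4.
Independent dimensionless groups: 7 − 4 = 3.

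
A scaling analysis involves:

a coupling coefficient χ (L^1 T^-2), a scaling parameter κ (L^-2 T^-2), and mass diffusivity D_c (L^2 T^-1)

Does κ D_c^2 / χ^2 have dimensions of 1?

Sum the exponent of each base dimension across the product:
  M: −2·[χ]_M + [κ]_M + 2·[D_c]_M = −2·(0) + (0) + 2·(0) = 0
  L: −2·[χ]_L + [κ]_L + 2·[D_c]_L = −2·(1) + (-2) + 2·(2) = 0
  T: −2·[χ]_T + [κ]_T + 2·[D_c]_T = −2·(-2) + (-2) + 2·(-1) = 0
All base exponents vanish — dimensionless.

yes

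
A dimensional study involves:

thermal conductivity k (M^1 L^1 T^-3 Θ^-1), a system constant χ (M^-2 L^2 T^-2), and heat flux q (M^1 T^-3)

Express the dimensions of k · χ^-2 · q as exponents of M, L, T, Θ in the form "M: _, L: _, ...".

M: 6, L: -3, T: -2, Θ: -1

Collect each base-dimension exponent across the product:
  M: (1) − 2·(-2) + (1) = 6
  L: (1) − 2·(2) + (0) = -3
  T: (-3) − 2·(-2) + (-3) = -2
  Θ: (-1) − 2·(0) + (0) = -1
So the dimensions are [M⁶ L⁻³ T⁻² Θ⁻¹].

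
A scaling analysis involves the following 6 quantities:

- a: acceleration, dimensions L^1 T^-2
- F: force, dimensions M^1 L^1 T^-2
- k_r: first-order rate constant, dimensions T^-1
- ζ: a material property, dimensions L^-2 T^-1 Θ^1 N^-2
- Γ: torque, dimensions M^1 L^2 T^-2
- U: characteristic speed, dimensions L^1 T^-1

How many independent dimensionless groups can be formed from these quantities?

There are 6 variables and 5 base dimensions (M, L, T, Θ, N).
The dimension matrix has rank 4 (less than 5: the dimension vectors are linearly dependent).
Independent dimensionless groups: 6 − 4 = 2.

2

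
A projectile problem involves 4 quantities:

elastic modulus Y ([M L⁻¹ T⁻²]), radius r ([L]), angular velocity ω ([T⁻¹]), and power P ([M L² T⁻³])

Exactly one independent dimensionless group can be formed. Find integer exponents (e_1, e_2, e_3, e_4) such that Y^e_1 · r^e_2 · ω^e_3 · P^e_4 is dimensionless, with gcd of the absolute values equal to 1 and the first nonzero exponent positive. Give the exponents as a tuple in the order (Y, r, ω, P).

M: e_1·(1) + e_2·(0) + e_3·(0) + e_4·(1) = 0
L: e_1·(-1) + e_2·(1) + e_3·(0) + e_4·(2) = 0
T: e_1·(-2) + e_2·(0) + e_3·(-1) + e_4·(-3) = 0
Solving this homogeneous linear system for the smallest-integer solution (first nonzero entry positive) gives (1, 3, 1, -1).

(1, 3, 1, -1)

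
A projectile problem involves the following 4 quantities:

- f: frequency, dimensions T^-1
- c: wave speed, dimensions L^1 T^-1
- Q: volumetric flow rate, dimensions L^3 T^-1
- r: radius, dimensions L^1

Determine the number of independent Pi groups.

2

There are 4 variables and 2 base dimensions (L, T).
The dimension matrix has rank 2.
Independent dimensionless groups: 4 − 2 = 2.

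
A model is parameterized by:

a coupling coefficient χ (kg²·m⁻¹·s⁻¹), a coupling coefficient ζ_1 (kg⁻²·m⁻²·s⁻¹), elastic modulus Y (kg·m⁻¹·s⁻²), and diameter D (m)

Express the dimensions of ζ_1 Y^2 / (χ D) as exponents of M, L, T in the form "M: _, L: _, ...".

M: -2, L: -4, T: -4

Collect each base-dimension exponent across the product:
  M: −(2) + (-2) + 2·(1) − (0) = -2
  L: −(-1) + (-2) + 2·(-1) − (1) = -4
  T: −(-1) + (-1) + 2·(-2) − (0) = -4
So the dimensions are [M⁻² L⁻⁴ T⁻⁴].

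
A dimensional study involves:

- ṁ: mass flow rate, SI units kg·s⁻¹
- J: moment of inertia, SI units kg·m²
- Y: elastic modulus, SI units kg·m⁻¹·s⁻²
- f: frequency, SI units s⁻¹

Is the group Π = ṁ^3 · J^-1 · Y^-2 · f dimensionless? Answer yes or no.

yes

Sum the exponent of each base dimension across the product:
  M: 3·[ṁ]_M − [J]_M − 2·[Y]_M + [f]_M = 3·(1) − (1) − 2·(1) + (0) = 0
  L: 3·[ṁ]_L − [J]_L − 2·[Y]_L + [f]_L = 3·(0) − (2) − 2·(-1) + (0) = 0
  T: 3·[ṁ]_T − [J]_T − 2·[Y]_T + [f]_T = 3·(-1) − (0) − 2·(-2) + (-1) = 0
All base exponents vanish — dimensionless.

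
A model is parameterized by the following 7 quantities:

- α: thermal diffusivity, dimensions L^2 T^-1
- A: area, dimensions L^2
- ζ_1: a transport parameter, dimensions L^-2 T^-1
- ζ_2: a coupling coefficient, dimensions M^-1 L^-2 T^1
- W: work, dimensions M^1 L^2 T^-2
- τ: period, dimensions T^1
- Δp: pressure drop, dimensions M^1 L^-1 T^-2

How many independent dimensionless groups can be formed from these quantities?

There are 7 variables and 3 base dimensions (M, L, T).
The dimension matrix has rank 3.
Independent dimensionless groups: 7 − 3 = 4.

4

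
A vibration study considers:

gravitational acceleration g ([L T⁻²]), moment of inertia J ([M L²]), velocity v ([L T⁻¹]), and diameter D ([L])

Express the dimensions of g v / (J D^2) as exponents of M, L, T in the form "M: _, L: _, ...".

Collect each base-dimension exponent across the product:
  M: (0) − (1) + (0) − 2·(0) = -1
  L: (1) − (2) + (1) − 2·(1) = -2
  T: (-2) − (0) + (-1) − 2·(0) = -3
So the dimensions are [M⁻¹ L⁻² T⁻³].

M: -1, L: -2, T: -3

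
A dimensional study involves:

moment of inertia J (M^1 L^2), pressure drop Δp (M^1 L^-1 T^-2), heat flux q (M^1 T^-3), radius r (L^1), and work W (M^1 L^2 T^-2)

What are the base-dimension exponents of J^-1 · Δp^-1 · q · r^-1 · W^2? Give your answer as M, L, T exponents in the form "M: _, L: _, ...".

Collect each base-dimension exponent across the product:
  M: −(1) − (1) + (1) − (0) + 2·(1) = 1
  L: −(2) − (-1) + (0) − (1) + 2·(2) = 2
  T: −(0) − (-2) + (-3) − (0) + 2·(-2) = -5
So the dimensions are [M L² T⁻⁵].

M: 1, L: 2, T: -5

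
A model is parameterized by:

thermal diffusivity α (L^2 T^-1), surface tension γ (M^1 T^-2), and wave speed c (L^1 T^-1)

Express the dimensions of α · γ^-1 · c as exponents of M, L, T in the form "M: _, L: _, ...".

M: -1, L: 3, T: 0

Collect each base-dimension exponent across the product:
  M: (0) − (1) + (0) = -1
  L: (2) − (0) + (1) = 3
  T: (-1) − (-2) + (-1) = 0
So the dimensions are [M⁻¹ L³].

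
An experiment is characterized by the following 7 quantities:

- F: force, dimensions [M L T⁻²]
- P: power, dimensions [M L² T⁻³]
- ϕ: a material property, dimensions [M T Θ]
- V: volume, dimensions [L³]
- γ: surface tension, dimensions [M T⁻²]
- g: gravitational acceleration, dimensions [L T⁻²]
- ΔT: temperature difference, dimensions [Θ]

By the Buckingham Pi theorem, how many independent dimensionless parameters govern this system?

There are 7 variables and 4 base dimensions (M, L, T, Θ).
The dimension matrix has rank 4.
Independent dimensionless groups: 7 − 4 = 3.

3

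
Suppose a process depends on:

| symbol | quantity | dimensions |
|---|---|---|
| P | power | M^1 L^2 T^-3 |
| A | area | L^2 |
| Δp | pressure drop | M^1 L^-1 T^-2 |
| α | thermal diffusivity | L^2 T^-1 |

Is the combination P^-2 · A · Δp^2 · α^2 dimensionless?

Sum the exponent of each base dimension across the product:
  M: −2·[P]_M + [A]_M + 2·[Δp]_M + 2·[α]_M = −2·(1) + (0) + 2·(1) + 2·(0) = 0
  L: −2·[P]_L + [A]_L + 2·[Δp]_L + 2·[α]_L = −2·(2) + (2) + 2·(-1) + 2·(2) = 0
  T: −2·[P]_T + [A]_T + 2·[Δp]_T + 2·[α]_T = −2·(-3) + (0) + 2·(-2) + 2·(-1) = 0
All base exponents vanish — dimensionless.

yes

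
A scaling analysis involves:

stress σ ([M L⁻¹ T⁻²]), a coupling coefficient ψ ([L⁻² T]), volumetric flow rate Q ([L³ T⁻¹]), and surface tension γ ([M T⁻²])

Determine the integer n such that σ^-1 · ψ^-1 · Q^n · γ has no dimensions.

Balance the L exponent: (3)·n from Q, plus −(-1) − (-2) + (0) = 3 from the rest, must sum to zero.
3n + 3 = 0, so n = -1.

-1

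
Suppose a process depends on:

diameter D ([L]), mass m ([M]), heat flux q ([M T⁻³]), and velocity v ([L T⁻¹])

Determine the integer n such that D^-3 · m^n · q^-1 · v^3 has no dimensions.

Balance the M exponent: (1)·n from m, plus −3·(0) − (1) + 3·(0) = -1 from the rest, must sum to zero.
n − 1 = 0, so n = 1.

1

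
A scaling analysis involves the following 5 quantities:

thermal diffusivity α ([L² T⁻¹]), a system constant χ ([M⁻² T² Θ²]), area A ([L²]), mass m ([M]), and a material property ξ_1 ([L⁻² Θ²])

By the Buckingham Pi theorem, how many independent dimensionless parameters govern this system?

1

There are 5 variables and 4 base dimensions (M, L, T, Θ).
The dimension matrix has rank 4.
Independent dimensionless groups: 5 − 4 = 1.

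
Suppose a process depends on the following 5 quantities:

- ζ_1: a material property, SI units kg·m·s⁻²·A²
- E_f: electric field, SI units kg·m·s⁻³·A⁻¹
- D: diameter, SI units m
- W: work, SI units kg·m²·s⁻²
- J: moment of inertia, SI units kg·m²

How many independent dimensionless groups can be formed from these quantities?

1

There are 5 variables and 4 base dimensions (M, L, T, I).
The dimension matrix has rank 4.
Independent dimensionless groups: 5 − 4 = 1.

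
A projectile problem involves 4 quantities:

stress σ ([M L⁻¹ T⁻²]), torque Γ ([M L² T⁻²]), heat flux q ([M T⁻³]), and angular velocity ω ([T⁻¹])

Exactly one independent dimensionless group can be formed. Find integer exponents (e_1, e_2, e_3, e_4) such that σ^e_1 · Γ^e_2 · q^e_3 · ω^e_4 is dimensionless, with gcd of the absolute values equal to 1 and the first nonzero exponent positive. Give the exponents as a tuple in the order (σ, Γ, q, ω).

M: e_1·(1) + e_2·(1) + e_3·(1) + e_4·(0) = 0
L: e_1·(-1) + e_2·(2) + e_3·(0) + e_4·(0) = 0
T: e_1·(-2) + e_2·(-2) + e_3·(-3) + e_4·(-1) = 0
Solving this homogeneous linear system for the smallest-integer solution (first nonzero entry positive) gives (2, 1, -3, 3).

(2, 1, -3, 3)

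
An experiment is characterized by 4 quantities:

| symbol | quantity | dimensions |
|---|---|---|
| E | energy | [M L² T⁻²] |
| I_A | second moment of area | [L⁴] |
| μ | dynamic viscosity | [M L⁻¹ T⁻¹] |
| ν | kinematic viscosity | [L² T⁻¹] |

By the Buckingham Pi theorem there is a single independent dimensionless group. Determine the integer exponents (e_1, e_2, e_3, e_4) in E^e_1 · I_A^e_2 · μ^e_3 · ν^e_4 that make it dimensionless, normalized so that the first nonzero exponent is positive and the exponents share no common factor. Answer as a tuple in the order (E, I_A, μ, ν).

M: e_1·(1) + e_2·(0) + e_3·(1) + e_4·(0) = 0
L: e_1·(2) + e_2·(4) + e_3·(-1) + e_4·(2) = 0
T: e_1·(-2) + e_2·(0) + e_3·(-1) + e_4·(-1) = 0
Solving this homogeneous linear system for the smallest-integer solution (first nonzero entry positive) gives (4, -1, -4, -4).

(4, -1, -4, -4)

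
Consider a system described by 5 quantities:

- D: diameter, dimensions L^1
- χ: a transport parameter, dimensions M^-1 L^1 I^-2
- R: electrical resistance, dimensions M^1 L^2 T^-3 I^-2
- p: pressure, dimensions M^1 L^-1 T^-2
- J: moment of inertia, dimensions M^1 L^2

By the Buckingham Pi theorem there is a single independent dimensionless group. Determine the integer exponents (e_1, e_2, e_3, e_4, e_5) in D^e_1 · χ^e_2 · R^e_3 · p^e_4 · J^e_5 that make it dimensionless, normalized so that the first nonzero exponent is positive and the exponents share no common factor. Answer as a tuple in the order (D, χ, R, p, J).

M: e_1·(0) + e_2·(-1) + e_3·(1) + e_4·(1) + e_5·(1) = 0
L: e_1·(1) + e_2·(1) + e_3·(2) + e_4·(-1) + e_5·(2) = 0
T: e_1·(0) + e_2·(0) + e_3·(-3) + e_4·(-2) + e_5·(0) = 0
I: e_1·(0) + e_2·(-2) + e_3·(-2) + e_4·(0) + e_5·(0) = 0
Solving this homogeneous linear system for the smallest-integer solution (first nonzero entry positive) gives (3, 2, -2, 3, 1).

(3, 2, -2, 3, 1)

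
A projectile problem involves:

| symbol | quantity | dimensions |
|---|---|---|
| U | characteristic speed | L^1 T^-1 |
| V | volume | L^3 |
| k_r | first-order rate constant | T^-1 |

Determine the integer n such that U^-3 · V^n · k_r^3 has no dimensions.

1

Balance the L exponent: (3)·n from V, plus −3·(1) + 3·(0) = -3 from the rest, must sum to zero.
3n − 3 = 0, so n = 1.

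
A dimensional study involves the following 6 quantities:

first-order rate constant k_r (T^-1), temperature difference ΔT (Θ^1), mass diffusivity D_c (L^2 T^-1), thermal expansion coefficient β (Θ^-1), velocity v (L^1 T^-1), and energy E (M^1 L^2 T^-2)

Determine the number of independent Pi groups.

There are 6 variables and 4 base dimensions (M, L, T, Θ).
The dimension matrix has rank 4.
Independent dimensionless groups: 6 − 4 = 2.

2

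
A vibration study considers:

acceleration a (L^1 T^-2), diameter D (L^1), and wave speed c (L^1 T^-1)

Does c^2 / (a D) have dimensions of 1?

yes

Sum the exponent of each base dimension across the product:
  M: −[a]_M − [D]_M + 2·[c]_M = −(0) − (0) + 2·(0) = 0
  L: −[a]_L − [D]_L + 2·[c]_L = −(1) − (1) + 2·(1) = 0
  T: −[a]_T − [D]_T + 2·[c]_T = −(-2) − (0) + 2·(-1) = 0
All base exponents vanish — dimensionless.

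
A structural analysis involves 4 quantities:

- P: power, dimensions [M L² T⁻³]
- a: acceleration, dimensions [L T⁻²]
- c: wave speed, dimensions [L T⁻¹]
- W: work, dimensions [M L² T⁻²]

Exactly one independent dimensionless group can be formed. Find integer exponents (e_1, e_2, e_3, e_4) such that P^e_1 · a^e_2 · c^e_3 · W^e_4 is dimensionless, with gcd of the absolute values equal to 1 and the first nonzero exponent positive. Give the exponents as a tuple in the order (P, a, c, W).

M: e_1·(1) + e_2·(0) + e_3·(0) + e_4·(1) = 0
L: e_1·(2) + e_2·(1) + e_3·(1) + e_4·(2) = 0
T: e_1·(-3) + e_2·(-2) + e_3·(-1) + e_4·(-2) = 0
Solving this homogeneous linear system for the smallest-integer solution (first nonzero entry positive) gives (1, -1, 1, -1).

(1, -1, 1, -1)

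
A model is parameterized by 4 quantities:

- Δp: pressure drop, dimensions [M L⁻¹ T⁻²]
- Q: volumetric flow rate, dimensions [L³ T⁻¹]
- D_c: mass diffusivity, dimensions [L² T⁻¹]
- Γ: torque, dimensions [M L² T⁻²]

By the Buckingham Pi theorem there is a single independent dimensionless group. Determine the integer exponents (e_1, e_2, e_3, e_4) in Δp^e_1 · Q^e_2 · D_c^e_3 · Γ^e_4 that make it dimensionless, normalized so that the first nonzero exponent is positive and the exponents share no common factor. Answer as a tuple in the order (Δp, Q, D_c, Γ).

(1, 3, -3, -1)

M: e_1·(1) + e_2·(0) + e_3·(0) + e_4·(1) = 0
L: e_1·(-1) + e_2·(3) + e_3·(2) + e_4·(2) = 0
T: e_1·(-2) + e_2·(-1) + e_3·(-1) + e_4·(-2) = 0
Solving this homogeneous linear system for the smallest-integer solution (first nonzero entry positive) gives (1, 3, -3, -1).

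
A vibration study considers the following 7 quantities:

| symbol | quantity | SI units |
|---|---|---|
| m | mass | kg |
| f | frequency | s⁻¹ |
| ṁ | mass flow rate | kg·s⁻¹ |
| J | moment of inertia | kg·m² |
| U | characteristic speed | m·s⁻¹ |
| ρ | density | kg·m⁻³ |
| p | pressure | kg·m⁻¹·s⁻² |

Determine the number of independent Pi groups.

There are 7 variables and 3 base dimensions (M, L, T).
The dimension matrix has rank 3.
Independent dimensionless groups: 7 − 3 = 4.

4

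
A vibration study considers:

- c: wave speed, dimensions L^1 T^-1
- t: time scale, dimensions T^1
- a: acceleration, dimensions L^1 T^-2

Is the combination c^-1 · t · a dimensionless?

yes

Sum the exponent of each base dimension across the product:
  M: −[c]_M + [t]_M + [a]_M = −(0) + (0) + (0) = 0
  L: −[c]_L + [t]_L + [a]_L = −(1) + (0) + (1) = 0
  T: −[c]_T + [t]_T + [a]_T = −(-1) + (1) + (-2) = 0
All base exponents vanish — dimensionless.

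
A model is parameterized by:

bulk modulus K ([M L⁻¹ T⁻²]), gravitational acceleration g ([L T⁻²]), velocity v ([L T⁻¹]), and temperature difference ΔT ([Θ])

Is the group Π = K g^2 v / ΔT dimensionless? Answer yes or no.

Sum the exponent of each base dimension across the product:
  M: [K]_M + 2·[g]_M + [v]_M − [ΔT]_M = (1) + 2·(0) + (0) − (0) = 1
  L: [K]_L + 2·[g]_L + [v]_L − [ΔT]_L = (-1) + 2·(1) + (1) − (0) = 2
  T: [K]_T + 2·[g]_T + [v]_T − [ΔT]_T = (-2) + 2·(-2) + (-1) − (0) = -7
  Θ: [K]_Θ + 2·[g]_Θ + [v]_Θ − [ΔT]_Θ = (0) + 2·(0) + (0) − (1) = -1
Net dimensions [M L² T⁻⁷ Θ⁻¹] ≠ [1] — not dimensionless.

no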